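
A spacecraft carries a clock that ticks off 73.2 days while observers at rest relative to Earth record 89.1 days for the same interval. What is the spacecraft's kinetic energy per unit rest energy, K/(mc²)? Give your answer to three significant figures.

The time-dilation ratio gives γ = 89.1/73.2 = 1.21721.
K/(mc²) = γ − 1 = 1.21721 − 1 = 0.217.

0.217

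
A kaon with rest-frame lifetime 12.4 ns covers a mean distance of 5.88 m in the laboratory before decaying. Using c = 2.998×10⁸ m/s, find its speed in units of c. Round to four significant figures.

Let x = d/(cτ) = 5.880 m / (2.998×10⁸ m/s × 1.240×10^-8 s) = 1.5817. Since d = βγcτ, x = βγ = β/√(1−β²).
Solving: β² = x²/(1+x²) = 2.50177/3.50177 = 0.71443, so β = 0.8452.

0.8452c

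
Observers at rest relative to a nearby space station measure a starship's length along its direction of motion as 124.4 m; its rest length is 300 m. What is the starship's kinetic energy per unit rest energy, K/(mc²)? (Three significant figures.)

1.41

Length contraction gives γ = L₀/L = 300/124.4 = 2.41158.
Since K = (γ−1)mc², K/(mc²) = 2.41158 − 1 = 1.41.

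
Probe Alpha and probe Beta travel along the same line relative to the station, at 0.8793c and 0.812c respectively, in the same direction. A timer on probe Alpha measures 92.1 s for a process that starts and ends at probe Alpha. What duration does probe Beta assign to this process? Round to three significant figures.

Speed of probe Alpha in probe Beta's frame: u = (v_A − v_B)/(1 − v_A v_B/c²) = (0.8793 − 0.812)/(1 − 0.8793×0.812) = 0.0673/0.2860084 = 0.23531; |u| = 0.23531c.
γ for this relative speed: γ = 1/√(1 − 0.0553708) = 1.0289.
The clock on probe Alpha records proper time, so probe Beta measures Δt = γΔτ = 1.0289 × 92.1 = 94.8 s.

94.8 s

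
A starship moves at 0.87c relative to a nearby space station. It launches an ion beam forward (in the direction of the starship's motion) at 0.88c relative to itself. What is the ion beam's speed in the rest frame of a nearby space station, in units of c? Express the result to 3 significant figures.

0.991c

In units of c, u = (u' + v)/(1 + u'v) with u' = 0.88 and v = 0.87.
Numerator: 0.88 + 0.87 = 1.75. Denominator: 1 + (0.88)(0.87) = 1.7656.
u = 1.75/1.7656 = 0.99116, so the speed is 0.991c.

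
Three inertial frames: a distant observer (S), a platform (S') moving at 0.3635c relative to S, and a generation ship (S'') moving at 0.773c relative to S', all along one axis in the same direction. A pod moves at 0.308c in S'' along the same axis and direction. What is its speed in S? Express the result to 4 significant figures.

Compose velocities in two stages. Stage 1 (into S'): u₁ = (0.308+0.773)/(1+0.308×0.773) = 0.87312.
Stage 2 (into S): u = (0.87312+0.3635)/(1+0.87312×0.3635) = 0.9387, so the speed is 0.9387c.

0.9387c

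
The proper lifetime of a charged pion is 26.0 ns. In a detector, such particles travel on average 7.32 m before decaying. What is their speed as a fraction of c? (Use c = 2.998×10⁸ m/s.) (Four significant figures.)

0.6846c

d = βγcτ ⇒ βγ = d/(cτ) = 7.320 m / (7.7948 m) = 0.93909.
β = (βγ)/√(1+(βγ)²) = 0.93909/√1.88189 = 0.6846.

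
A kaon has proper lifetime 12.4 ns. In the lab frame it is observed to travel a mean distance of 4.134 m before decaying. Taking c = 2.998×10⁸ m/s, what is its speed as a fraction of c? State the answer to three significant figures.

0.744c

d = βγcτ ⇒ βγ = d/(cτ) = 4.134 m / (3.71752 m) = 1.112.
β = (βγ)/√(1+(βγ)²) = 1.112/√2.23654 = 0.744.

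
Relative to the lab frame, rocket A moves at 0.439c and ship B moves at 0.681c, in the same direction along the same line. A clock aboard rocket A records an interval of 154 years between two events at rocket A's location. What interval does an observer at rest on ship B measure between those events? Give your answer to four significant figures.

164.1 years

The velocity of rocket A relative to ship B is (0.439 − 0.681)c / (1 − 0.439×0.681) = −0.3452c; relative speed 0.3452c.
γ for this relative speed: γ = 1/√(1 − 0.119163) = 1.0655.
The clock on rocket A records proper time, so ship B measures Δt = γΔτ = 1.0655 × 154 = 164.1 years.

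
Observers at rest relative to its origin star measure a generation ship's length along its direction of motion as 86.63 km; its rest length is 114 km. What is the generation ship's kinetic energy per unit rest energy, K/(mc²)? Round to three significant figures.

0.316

From L = L₀/γ: γ = 114/86.63 = 1.31594.
K/(mc²) = γ − 1 = 1.31594 − 1 = 0.316.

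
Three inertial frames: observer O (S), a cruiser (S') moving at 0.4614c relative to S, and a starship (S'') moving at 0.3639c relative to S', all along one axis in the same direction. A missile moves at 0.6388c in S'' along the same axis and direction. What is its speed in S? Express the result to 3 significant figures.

0.927c

Apply u = (u'+v)/(1+u'v) twice. Missile in the cruiser frame: (0.6388+0.3639)/(1+0.6388·0.3639) = 1.0027/1.23245932 = 0.81358c.
That velocity, transformed to the rest frame of observer O: (0.81358+0.4614)/(1+0.81358·0.4614) = 1.27498/1.375385812 = 0.927c.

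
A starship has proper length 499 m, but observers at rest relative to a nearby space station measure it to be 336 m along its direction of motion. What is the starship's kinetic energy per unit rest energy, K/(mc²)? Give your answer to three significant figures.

0.485

γ = L₀/L = 499/336 = 1.48512.
K/(mc²) = γ − 1 = 1.48512 − 1 = 0.485.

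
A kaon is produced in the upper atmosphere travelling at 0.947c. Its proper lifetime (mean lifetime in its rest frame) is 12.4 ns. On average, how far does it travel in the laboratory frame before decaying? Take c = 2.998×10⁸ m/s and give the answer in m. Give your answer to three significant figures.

γ = 1/√(1 − β²) = 1/√(1 − 0.896809) = 1/√0.103191 = 1/0.321234 = 3.113.
Lab-frame lifetime: Δt = γτ = 3.113 × 12.4 ns = 38.601 ns.
Distance: d = vΔt = 0.947 × 2.998×10⁸ m/s × 3.8601×10^-8 s = 11.0 m.

11.0 m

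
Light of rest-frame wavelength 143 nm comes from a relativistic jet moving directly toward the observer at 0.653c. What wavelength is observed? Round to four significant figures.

65.52 nm

Relativistic Doppler for wavelength: λ_obs = λ_src · √((1−β)/(1+β)).
With β = 0.653: factor = √(0.347/1.653) = 0.45817.
λ_obs = 143 × 0.45817 = 65.52 nm.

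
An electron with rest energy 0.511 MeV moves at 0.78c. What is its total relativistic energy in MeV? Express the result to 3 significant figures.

Lorentz factor: γ = (1 − 0.6084)^(−1/2) = 1.598.
Total energy: E = γmc² = 1.598 × 0.511 MeV = 0.817 MeV.

0.817 MeV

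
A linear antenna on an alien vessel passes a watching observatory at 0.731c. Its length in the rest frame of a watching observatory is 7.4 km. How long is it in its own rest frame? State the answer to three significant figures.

With β = 0.731, γ = 1/√(1 − 0.731²) = 1/√0.465639 = 1.4655.
Proper length: L₀ = γ·L = 1.4655 × 7.4 = 10.8 km.

10.8 km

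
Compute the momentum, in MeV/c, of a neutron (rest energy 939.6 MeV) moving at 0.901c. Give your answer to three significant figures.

1950 MeV/c

With β = 0.901, γ = 1/√(1 − 0.901²) = 1/√0.188199 = 2.3051.
Momentum: p = γβ·mc = 2.3051 × 0.901 × 939.6 MeV/c = 1950 MeV/c.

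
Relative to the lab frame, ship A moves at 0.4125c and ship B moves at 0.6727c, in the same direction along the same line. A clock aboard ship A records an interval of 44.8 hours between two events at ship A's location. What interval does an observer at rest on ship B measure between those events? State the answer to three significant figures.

Speed of ship A in ship B's frame: u = (v_A − v_B)/(1 − v_A v_B/c²) = (0.4125 − 0.6727)/(1 − 0.4125×0.6727) = −0.2602/0.72251125 = −0.36013; |u| = 0.36013c.
γ for this relative speed: γ = 1/√(1 − 0.129694) = 1.0719.
Ship A's interval is proper; time dilation gives Δt_B = γΔτ = 1.0719 × 44.8 hours = 48.0 hours.

48.0 hours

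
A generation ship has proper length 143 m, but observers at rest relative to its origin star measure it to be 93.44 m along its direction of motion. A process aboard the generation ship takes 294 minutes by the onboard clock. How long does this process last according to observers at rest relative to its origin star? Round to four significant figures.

449.9 minutes

Length contraction gives γ = L₀/L = 143/93.44 = 1.53039.
Δt = γΔτ = 1.53039 × 294 = 449.9 minutes.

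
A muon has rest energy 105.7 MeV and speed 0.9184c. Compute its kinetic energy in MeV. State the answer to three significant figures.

γ = 1/√(1 − β²) = 1/√(1 − 0.84345856) = 1/√0.15654144 = 1/0.395653 = 2.5275.
Kinetic energy: K = (γ − 1)mc² = (2.5275 − 1) × 105.7 MeV = 1.5275 × 105.7 = 161 MeV.

161 MeV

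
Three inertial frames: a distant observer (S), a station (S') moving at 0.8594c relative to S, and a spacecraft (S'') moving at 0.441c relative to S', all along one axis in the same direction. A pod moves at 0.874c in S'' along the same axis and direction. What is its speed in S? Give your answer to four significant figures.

0.9961c

Compose velocities in two stages. Stage 1 (into S'): u₁ = (0.874+0.441)/(1+0.874×0.441) = 0.94916.
Stage 2 (into S): u = (0.94916+0.8594)/(1+0.94916×0.8594) = 0.99606, so the speed is 0.9961c.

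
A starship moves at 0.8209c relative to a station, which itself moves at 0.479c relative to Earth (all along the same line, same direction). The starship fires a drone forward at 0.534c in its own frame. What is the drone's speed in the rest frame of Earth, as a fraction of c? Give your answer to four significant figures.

Apply u = (u'+v)/(1+u'v) twice. Drone in the station frame: (0.534+0.8209)/(1+0.534·0.8209) = 1.3549/1.4383606 = 0.94198c.
That velocity, transformed to the rest frame of Earth: (0.94198+0.479)/(1+0.94198·0.479) = 1.42098/1.45120842 = 0.97917c.

0.9792c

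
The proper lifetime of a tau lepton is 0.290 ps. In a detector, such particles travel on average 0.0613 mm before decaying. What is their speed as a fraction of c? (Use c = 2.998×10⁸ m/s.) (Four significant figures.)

0.5762c

Let x = d/(cτ) = 6.130×10^-5 m / (2.998×10⁸ m/s × 2.900×10^-13 s) = 0.70507. Since d = βγcτ, x = βγ = β/√(1−β²).
Solving: β² = x²/(1+x²) = 0.497124/1.497124 = 0.332053, so β = 0.5762.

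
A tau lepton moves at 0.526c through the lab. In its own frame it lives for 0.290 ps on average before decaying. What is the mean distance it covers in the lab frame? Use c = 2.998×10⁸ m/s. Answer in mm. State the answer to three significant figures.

γ = 1/√(1 − β²) = 1/√(1 − 0.276676) = 1/√0.723324 = 1/0.850485 = 1.1758.
Lab-frame lifetime: Δt = γτ = 1.1758 × 0.290 ps = 0.34098 ps.
Distance: d = vΔt = 0.526 × 2.998×10⁸ m/s × 3.4098×10^-13 s = 5.38×10^-5 m = 0.0538 mm.

0.0538 mm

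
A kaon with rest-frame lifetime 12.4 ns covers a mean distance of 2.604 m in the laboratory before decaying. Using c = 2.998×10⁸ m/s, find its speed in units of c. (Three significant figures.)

0.574c

d = βγcτ ⇒ βγ = d/(cτ) = 2.604 m / (3.71752 m) = 0.70047.
β = (βγ)/√(1+(βγ)²) = 0.70047/√1.490658 = 0.574.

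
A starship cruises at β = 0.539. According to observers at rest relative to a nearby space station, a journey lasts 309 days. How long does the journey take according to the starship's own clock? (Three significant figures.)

With β = 0.539, γ = 1/√(1 − 0.539²) = 1/√0.709479 = 1.1872.
The moving clock records proper time: Δτ = Δt/γ = 309/1.1872 = 260 days.

260 days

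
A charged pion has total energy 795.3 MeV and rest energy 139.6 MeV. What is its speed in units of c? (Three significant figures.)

0.984c

γ = E/(mc²) = 795.3/139.6 = 5.697.
β = √(1 − 1/γ²) = √(1 − 0.0308111) = √0.9691889 = 0.984.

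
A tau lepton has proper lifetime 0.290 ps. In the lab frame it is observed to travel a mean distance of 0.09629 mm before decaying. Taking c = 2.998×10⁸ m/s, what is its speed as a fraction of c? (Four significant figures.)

0.7422c

d = βγcτ ⇒ βγ = d/(cτ) = 9.629×10^-5 m / (8.6942×10^-5 m) = 1.1075.
β = (βγ)/√(1+(βγ)²) = 1.1075/√2.22656 = 0.7422.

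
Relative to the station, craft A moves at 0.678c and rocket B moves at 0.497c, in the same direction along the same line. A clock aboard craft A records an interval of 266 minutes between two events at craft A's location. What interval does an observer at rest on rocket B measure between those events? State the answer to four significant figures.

276.5 minutes

Transform craft A's velocity into rocket B's frame: (0.678 − 0.497)/(1 − 0.678·0.497) = 0.181/0.663034, so the relative speed is 0.27299c.
At |u| = 0.27299c, γ = (1 − 0.0745235)^(−1/2) = 1.0395.
Craft A's interval is proper; time dilation gives Δt_B = γΔτ = 1.0395 × 266 minutes = 276.5 minutes.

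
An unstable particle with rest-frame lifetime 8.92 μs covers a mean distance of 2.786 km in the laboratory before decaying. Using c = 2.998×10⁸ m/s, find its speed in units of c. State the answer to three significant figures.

0.721c

Lab distance = (lab lifetime)·v = γτ·βc, so βγ = d/(cτ) = 2786/(2.998×10⁸ × 8.920×10^-6) = 1.0418.
With βγ = 1.0418: γ² = 1 + (βγ)² = 2.08535, and β = (βγ)/γ = 1.0418/1.44407 = 0.721.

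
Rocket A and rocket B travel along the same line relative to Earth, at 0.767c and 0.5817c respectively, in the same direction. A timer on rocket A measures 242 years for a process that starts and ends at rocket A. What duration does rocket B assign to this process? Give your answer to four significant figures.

Speed of rocket A in rocket B's frame: u = (v_A − v_B)/(1 − v_A v_B/c²) = (0.767 − 0.5817)/(1 − 0.767×0.5817) = 0.1853/0.5538361 = 0.33458; |u| = 0.33458c.
At |u| = 0.33458c, γ = (1 − 0.111944)^(−1/2) = 1.0612.
The clock on rocket A records proper time, so rocket B measures Δt = γΔτ = 1.0612 × 242 = 256.8 years.

256.8 years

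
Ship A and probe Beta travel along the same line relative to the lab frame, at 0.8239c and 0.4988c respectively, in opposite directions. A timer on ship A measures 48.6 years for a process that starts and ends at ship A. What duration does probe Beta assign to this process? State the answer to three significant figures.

140 years

The velocity of ship A relative to probe Beta is (0.8239 + 0.4988)c / (1 + 0.8239×0.4988) = 0.93745c; relative speed 0.93745c.
At |u| = 0.93745c, γ = (1 − 0.878813)^(−1/2) = 2.8726.
Ship A's interval is proper; time dilation gives Δt_B = γΔτ = 2.8726 × 48.6 years = 140 years.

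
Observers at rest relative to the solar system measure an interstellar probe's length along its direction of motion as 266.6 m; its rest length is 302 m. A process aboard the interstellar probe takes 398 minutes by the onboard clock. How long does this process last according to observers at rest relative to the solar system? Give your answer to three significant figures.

Length contraction gives γ = L₀/L = 302/266.6 = 1.13278.
Δt = γΔτ = 1.13278 × 398 = 451 minutes.

451 minutes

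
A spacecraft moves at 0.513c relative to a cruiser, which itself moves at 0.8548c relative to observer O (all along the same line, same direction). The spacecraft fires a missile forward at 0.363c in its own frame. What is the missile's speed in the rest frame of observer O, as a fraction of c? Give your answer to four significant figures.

Apply u = (u'+v)/(1+u'v) twice. Missile in the cruiser frame: (0.363+0.513)/(1+0.363·0.513) = 0.876/1.186219 = 0.73848c.
That velocity, transformed to the rest frame of observer O: (0.73848+0.8548)/(1+0.73848·0.8548) = 1.59328/1.631252704 = 0.97672c.

0.9767c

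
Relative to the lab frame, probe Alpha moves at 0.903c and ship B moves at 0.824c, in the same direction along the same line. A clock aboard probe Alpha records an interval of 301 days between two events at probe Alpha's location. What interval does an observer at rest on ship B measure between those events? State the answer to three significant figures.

316 days

Transform probe Alpha's velocity into ship B's frame: (0.903 − 0.824)/(1 − 0.903·0.824) = 0.079/0.255928, so the relative speed is 0.30868c.
At |u| = 0.30868c, γ = (1 − 0.0952833)^(−1/2) = 1.0513.
The clock on probe Alpha records proper time, so ship B measures Δt = γΔτ = 1.0513 × 301 = 316 days.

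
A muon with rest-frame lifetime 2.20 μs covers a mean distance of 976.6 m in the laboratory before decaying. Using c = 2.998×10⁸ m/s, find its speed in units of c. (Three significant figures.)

0.829c

d = βγcτ ⇒ βγ = d/(cτ) = 976.6 m / (659.56 m) = 1.4807.
β = (βγ)/√(1+(βγ)²) = 1.4807/√3.19247 = 0.829.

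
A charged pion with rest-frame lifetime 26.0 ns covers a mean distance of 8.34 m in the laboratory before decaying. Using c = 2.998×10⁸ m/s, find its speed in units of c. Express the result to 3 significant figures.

Let x = d/(cτ) = 8.340 m / (2.998×10⁸ m/s × 2.600×10^-8 s) = 1.0699. Since d = βγcτ, x = βγ = β/√(1−β²).
Solving: β² = x²/(1+x²) = 1.14469/2.14469 = 0.533732, so β = 0.731.

0.731c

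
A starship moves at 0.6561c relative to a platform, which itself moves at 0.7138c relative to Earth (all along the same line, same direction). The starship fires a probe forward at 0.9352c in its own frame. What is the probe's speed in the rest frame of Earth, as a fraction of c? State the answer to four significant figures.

First combine the probe and starship (S''→S'): u₁ = (0.9352 + 0.6561)/(1 + 0.9352×0.6561) = 1.5913/1.61358472 = 0.98619.
Then combine with the platform (S'→S): u = (0.98619 + 0.7138)/(1 + 0.98619×0.7138) = 1.69999/1.703942422 = 0.99768.

0.9977c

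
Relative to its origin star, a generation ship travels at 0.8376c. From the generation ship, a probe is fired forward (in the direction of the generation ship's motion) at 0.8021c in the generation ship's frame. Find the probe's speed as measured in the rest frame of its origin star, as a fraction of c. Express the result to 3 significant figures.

In units of c, u = (u' + v)/(1 + u'v) with u' = 0.8021 and v = 0.8376.
Numerator: 0.8021 + 0.8376 = 1.6397. Denominator: 1 + (0.8021)(0.8376) = 1.67183896.
u = 1.6397/1.67183896 = 0.98078, so the speed is 0.981c.

0.981c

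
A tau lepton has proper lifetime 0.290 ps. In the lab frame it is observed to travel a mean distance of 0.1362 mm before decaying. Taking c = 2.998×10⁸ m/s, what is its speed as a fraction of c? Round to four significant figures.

0.8429c

Let x = d/(cτ) = 1.362×10^-4 m / (2.998×10⁸ m/s × 2.900×10^-13 s) = 1.5666. Since d = βγcτ, x = βγ = β/√(1−β²).
Solving: β² = x²/(1+x²) = 2.45424/3.45424 = 0.710501, so β = 0.8429.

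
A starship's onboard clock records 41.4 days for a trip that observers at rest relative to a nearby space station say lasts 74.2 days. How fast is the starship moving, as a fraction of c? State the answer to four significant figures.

0.8299c

γ = Δt/Δτ = 74.2/41.4 = 1.7923.
β = √(1 − 1/γ²) = √(1 − 0.3113) = √0.6887 = 0.8299.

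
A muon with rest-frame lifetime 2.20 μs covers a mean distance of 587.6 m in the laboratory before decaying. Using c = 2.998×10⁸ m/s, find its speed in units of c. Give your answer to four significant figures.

0.6652c

Lab distance = (lab lifetime)·v = γτ·βc, so βγ = d/(cτ) = 587.6/(2.998×10⁸ × 2.200×10^-6) = 0.8909.
With βγ = 0.8909: γ² = 1 + (βγ)² = 1.793703, and β = (βγ)/γ = 0.8909/1.33929 = 0.6652.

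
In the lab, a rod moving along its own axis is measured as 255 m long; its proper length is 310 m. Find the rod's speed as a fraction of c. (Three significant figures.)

0.569c

Length contraction gives γ = L₀/L = 310/255 = 1.2157.
β = √(1 − 1/γ²) = √0.323376 = 0.569.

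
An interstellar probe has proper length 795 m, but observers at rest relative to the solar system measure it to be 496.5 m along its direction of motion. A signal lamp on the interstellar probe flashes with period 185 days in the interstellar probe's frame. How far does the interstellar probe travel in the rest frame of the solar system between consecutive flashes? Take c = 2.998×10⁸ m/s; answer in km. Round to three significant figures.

5.99×10^12 km

From L = L₀/γ: γ = 795/496.5 = 1.60121.
β = √(1 − 1/γ²) = 0.781. Lab-frame period = γτ = 1.60121×185 days = 296.22 days. Distance = βc × γτ = 0.781 × 2.998×10⁸ m/s × 25593408 s = 5.9925×10^15 m = 5.99×10^12 km.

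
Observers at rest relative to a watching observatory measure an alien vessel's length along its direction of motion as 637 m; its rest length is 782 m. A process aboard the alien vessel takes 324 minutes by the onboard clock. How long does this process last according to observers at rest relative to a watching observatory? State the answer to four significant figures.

Length contraction gives γ = L₀/L = 782/637 = 1.22763.
The same γ dilates the second interval: 1.22763 × 324 minutes = 397.8 minutes.

397.8 minutes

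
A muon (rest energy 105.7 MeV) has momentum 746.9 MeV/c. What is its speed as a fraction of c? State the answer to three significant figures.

pc/(mc²) = 746.9/105.7 = 7.0662 = βγ = β/√(1−β²).
So β² = x²/(1 + x²) with x = 7.0662: x² = 49.9312, β² = 49.9312/50.9312 = 0.980366, β = 0.990.

0.990c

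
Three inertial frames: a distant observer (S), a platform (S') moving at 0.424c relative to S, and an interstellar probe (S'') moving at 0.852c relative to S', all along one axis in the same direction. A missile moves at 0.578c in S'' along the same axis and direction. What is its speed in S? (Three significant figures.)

0.983c

Compose velocities in two stages. Stage 1 (into S'): u₁ = (0.578+0.852)/(1+0.578×0.852) = 0.95815.
Stage 2 (into S): u = (0.95815+0.424)/(1+0.95815×0.424) = 0.98286, so the speed is 0.983c.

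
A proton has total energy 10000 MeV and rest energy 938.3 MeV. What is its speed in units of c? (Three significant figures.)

0.996c

γ = E/(mc²) = 10000/938.3 = 10.658.
β = √(1 − 1/γ²) = √(1 − 0.00880336) = √0.99119664 = 0.996.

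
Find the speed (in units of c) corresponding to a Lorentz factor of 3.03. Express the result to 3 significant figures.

β = √(1 − 1/γ²) = √(1 − 1/9.1809) = √0.891078 = 0.944.

0.944c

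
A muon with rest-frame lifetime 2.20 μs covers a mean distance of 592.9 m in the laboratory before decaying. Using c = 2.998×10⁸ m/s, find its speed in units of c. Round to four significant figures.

0.6685c

Let x = d/(cτ) = 592.9 m / (2.998×10⁸ m/s × 2.200×10^-6 s) = 0.89893. Since d = βγcτ, x = βγ = β/√(1−β²).
Solving: β² = x²/(1+x²) = 0.808075/1.808075 = 0.446926, so β = 0.6685.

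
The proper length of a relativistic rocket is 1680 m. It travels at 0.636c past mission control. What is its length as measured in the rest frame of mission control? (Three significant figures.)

With β = 0.636, γ = 1/√(1 − 0.636²) = 1/√0.595504 = 1.2959.
Along the direction of motion the measured length is L₀/γ = 1680/1.2959 = 1300 m.

1300 m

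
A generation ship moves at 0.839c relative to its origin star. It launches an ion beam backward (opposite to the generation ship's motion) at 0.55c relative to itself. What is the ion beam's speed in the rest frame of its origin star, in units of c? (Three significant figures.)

Relativistic velocity addition: u = (u' + v)/(1 + u'v/c²), with u' = −0.55c and v = 0.839c.
Numerator: −0.55 + 0.839 = 0.289. Denominator: 1 + (−0.55)(0.839) = 0.53855.
u = 0.289/0.53855 = 0.53663, so the speed is 0.537c.

0.537c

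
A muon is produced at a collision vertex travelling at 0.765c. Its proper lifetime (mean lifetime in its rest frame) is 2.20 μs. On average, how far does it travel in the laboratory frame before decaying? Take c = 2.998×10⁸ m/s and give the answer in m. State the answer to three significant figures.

783 m

With β = 0.765, γ = 1/√(1 − 0.765²) = 1/√0.414775 = 1.5527.
Lab-frame lifetime: Δt = γτ = 1.5527 × 2.20 μs = 3.4159 μs.
Distance: d = vΔt = 0.765 × 2.998×10⁸ m/s × 3.4159×10^-6 s = 783 m.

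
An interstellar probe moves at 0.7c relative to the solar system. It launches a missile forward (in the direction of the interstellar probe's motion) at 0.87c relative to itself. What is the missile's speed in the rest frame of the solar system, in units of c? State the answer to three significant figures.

0.976c

In units of c, u = (u' + v)/(1 + u'v) with u' = 0.87 and v = 0.7.
Numerator: 0.87 + 0.7 = 1.57. Denominator: 1 + (0.87)(0.7) = 1.609.
u = 1.57/1.609 = 0.97576, so the speed is 0.976c.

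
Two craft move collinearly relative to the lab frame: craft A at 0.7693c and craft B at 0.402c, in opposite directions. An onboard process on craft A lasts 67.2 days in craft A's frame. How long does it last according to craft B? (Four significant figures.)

Transform craft A's velocity into craft B's frame: (0.7693 + 0.402)/(1 + 0.7693·0.402) = 1.1713/1.3092586, so the relative speed is 0.89463c.
At |u| = 0.89463c, γ = (1 − 0.800363)^(−1/2) = 2.2381.
The clock on craft A records proper time, so craft B measures Δt = γΔτ = 2.2381 × 67.2 = 150.4 days.

150.4 days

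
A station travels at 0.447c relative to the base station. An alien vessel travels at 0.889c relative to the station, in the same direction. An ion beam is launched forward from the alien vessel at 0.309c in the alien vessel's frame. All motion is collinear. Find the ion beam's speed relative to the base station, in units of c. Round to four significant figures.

Compose velocities in two stages. Stage 1 (into S'): u₁ = (0.309+0.889)/(1+0.309×0.889) = 0.93983.
Stage 2 (into S): u = (0.93983+0.447)/(1+0.93983×0.447) = 0.97657, so the speed is 0.9766c.

0.9766c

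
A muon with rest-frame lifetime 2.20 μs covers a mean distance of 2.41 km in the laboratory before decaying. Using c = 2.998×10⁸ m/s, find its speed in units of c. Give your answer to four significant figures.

d = βγcτ ⇒ βγ = d/(cτ) = 2410 m / (659.56 m) = 3.654.
β = (βγ)/√(1+(βγ)²) = 3.654/√14.3517 = 0.9645.

0.9645c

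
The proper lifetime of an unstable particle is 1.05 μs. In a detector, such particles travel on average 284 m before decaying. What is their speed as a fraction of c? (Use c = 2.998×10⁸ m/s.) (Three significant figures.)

Lab distance = (lab lifetime)·v = γτ·βc, so βγ = d/(cτ) = 284.0/(2.998×10⁸ × 1.050×10^-6) = 0.90219.
With βγ = 0.90219: γ² = 1 + (βγ)² = 1.813947, and β = (βγ)/γ = 0.90219/1.34683 = 0.670.

0.670c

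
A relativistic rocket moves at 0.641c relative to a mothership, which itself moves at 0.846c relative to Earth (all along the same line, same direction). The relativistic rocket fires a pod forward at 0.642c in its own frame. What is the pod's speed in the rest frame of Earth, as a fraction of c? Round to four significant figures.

Apply u = (u'+v)/(1+u'v) twice. Pod in the mothership frame: (0.642+0.641)/(1+0.642·0.641) = 1.283/1.411522 = 0.90895c.
That velocity, transformed to the rest frame of Earth: (0.90895+0.846)/(1+0.90895·0.846) = 1.75495/1.7689717 = 0.99207c.

0.9921c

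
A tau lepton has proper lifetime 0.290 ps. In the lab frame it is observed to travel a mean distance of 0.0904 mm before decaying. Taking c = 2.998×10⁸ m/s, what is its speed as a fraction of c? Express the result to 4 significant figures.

d = βγcτ ⇒ βγ = d/(cτ) = 9.040×10^-5 m / (8.6942×10^-5 m) = 1.0398.
β = (βγ)/√(1+(βγ)²) = 1.0398/√2.08118 = 0.7208.

0.7208c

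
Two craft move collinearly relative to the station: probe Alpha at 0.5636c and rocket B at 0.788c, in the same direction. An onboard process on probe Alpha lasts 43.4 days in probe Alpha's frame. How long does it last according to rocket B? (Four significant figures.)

Speed of probe Alpha in rocket B's frame: u = (v_A − v_B)/(1 − v_A v_B/c²) = (0.5636 − 0.788)/(1 − 0.5636×0.788) = −0.2244/0.5558832 = −0.40368; |u| = 0.40368c.
At |u| = 0.40368c, γ = (1 − 0.162958)^(−1/2) = 1.093.
The clock on probe Alpha records proper time, so rocket B measures Δt = γΔτ = 1.093 × 43.4 = 47.44 days.

47.44 days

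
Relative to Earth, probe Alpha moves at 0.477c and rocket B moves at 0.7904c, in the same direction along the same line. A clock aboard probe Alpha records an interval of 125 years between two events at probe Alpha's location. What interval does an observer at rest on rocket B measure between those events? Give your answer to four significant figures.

Speed of probe Alpha in rocket B's frame: u = (v_A − v_B)/(1 − v_A v_B/c²) = (0.477 − 0.7904)/(1 − 0.477×0.7904) = −0.3134/0.6229792 = −0.50307; |u| = 0.50307c.
γ for this relative speed: γ = 1/√(1 − 0.253079) = 1.1571.
Probe Alpha's interval is proper; time dilation gives Δt_B = γΔτ = 1.1571 × 125 years = 144.6 years.

144.6 years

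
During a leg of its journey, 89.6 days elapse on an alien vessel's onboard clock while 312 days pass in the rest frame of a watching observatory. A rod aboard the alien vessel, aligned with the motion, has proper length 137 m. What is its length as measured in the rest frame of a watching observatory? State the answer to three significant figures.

γ = Δt/Δτ = 312/89.6 = 3.48214.
L = L₀/γ = 137/3.48214 = 39.3 m.

39.3 m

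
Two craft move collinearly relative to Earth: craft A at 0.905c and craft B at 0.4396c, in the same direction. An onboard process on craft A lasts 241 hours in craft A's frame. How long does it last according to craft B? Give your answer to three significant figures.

380 hours

Speed of craft A in craft B's frame: u = (v_A − v_B)/(1 − v_A v_B/c²) = (0.905 − 0.4396)/(1 − 0.905×0.4396) = 0.4654/0.602162 = 0.77288; |u| = 0.77288c.
γ for this relative speed: γ = 1/√(1 − 0.597343) = 1.5759.
The clock on craft A records proper time, so craft B measures Δt = γΔτ = 1.5759 × 241 = 380 hours.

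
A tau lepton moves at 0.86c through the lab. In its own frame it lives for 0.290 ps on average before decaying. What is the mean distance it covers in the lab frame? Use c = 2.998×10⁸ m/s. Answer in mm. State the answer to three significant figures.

β² = 0.7396, so γ = 1/√0.2604 = 1.9597.
Lab-frame lifetime: Δt = γτ = 1.9597 × 0.290 ps = 0.56831 ps.
Distance: d = vΔt = 0.86 × 2.998×10⁸ m/s × 5.6831×10^-13 s = 1.47×10^-4 m = 0.147 mm.

0.147 mm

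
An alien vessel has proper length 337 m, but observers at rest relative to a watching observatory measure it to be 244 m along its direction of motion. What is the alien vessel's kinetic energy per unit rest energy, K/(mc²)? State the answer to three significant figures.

From L = L₀/γ: γ = 337/244 = 1.38115.
Since K = (γ−1)mc², K/(mc²) = 1.38115 − 1 = 0.381.

0.381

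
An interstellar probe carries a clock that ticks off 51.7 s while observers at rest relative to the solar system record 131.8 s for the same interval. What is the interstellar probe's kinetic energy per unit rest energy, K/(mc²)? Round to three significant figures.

1.55

From Δt = γΔτ: γ = 131.8/51.7 = 2.54932.
K/(mc²) = γ − 1 = 2.54932 − 1 = 1.55.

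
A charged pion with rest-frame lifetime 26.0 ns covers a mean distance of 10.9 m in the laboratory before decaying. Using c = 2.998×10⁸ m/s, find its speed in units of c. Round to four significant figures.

Lab distance = (lab lifetime)·v = γτ·βc, so βγ = d/(cτ) = 10.90/(2.998×10⁸ × 2.600×10^-8) = 1.3984.
With βγ = 1.3984: γ² = 1 + (βγ)² = 2.95552, and β = (βγ)/γ = 1.3984/1.71916 = 0.8134.

0.8134c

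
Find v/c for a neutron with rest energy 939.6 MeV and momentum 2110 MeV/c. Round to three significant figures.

0.914

βγ = pc/(mc²) = 2110/939.6 = 2.2456.
Since γ² = 1 + (βγ)² = 6.04272, γ = √6.04272 = 2.45819, and β = (βγ)/γ = 2.2456/2.45819 = 0.914.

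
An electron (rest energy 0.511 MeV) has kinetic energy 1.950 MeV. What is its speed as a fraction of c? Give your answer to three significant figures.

K = (γ−1)mc², so γ = 1 + 1.950/0.511 = 4.816.
Then v/c = √(1 − γ⁻²) = √(1 − 0.0431149) = √0.9568851 = 0.978.

0.978c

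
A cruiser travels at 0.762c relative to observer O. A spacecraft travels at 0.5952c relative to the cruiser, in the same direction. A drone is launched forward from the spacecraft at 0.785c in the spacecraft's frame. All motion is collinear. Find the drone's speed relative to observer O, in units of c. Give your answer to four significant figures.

Compose velocities in two stages. Stage 1 (into S'): u₁ = (0.785+0.5952)/(1+0.785×0.5952) = 0.94068.
Stage 2 (into S): u = (0.94068+0.762)/(1+0.94068×0.762) = 0.99178, so the speed is 0.9918c.

0.9918c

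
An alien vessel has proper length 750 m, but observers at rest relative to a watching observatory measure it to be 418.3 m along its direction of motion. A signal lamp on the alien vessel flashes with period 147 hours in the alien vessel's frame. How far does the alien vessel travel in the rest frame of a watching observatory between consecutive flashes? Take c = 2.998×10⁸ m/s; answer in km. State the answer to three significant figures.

2.36×10^11 km

Length contraction gives γ = L₀/L = 750/418.3 = 1.79297.
β = √(1 − 1/γ²) = 0.83002. Lab-frame period = γτ = 1.79297×147 hours = 263.57 hours. Distance = βc × γτ = 0.83002 × 2.998×10⁸ m/s × 948852 s = 2.3611×10^14 m = 2.36×10^11 km.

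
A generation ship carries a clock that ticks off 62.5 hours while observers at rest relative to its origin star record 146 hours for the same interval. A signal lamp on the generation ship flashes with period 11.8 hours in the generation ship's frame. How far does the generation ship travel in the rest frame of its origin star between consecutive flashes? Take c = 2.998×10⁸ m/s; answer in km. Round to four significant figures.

The time-dilation ratio gives γ = 146/62.5 = 2.336.
β = √(1 − 1/γ²) = 0.90374. Lab-frame period = γτ = 2.336×11.8 hours = 27.565 hours. Distance = βc × γτ = 0.90374 × 2.998×10⁸ m/s × 99234 s = 2.6887×10^13 m = 2.689×10^10 km.

2.689×10^10 km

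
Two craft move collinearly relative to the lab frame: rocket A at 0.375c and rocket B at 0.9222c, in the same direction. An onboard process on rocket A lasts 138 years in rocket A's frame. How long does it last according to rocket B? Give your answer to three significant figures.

The velocity of rocket A relative to rocket B is (0.375 − 0.9222)c / (1 − 0.375×0.9222) = −0.83647c; relative speed 0.83647c.
γ for this relative speed: γ = 1/√(1 − 0.699682) = 1.8248.
The clock on rocket A records proper time, so rocket B measures Δt = γΔτ = 1.8248 × 138 = 252 years.

252 years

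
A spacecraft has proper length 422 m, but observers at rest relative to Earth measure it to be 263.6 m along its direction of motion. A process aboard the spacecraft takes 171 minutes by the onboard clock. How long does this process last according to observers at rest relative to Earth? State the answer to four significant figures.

273.8 minutes

γ = L₀/L = 422/263.6 = 1.60091.
Δt = γΔτ = 1.60091 × 171 = 273.8 minutes.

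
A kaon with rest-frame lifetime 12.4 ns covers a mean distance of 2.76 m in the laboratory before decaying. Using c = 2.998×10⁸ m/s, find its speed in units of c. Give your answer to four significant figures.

Lab distance = (lab lifetime)·v = γτ·βc, so βγ = d/(cτ) = 2.760/(2.998×10⁸ × 1.240×10^-8) = 0.74243.
With βγ = 0.74243: γ² = 1 + (βγ)² = 1.551202, and β = (βγ)/γ = 0.74243/1.24547 = 0.5961.

0.5961c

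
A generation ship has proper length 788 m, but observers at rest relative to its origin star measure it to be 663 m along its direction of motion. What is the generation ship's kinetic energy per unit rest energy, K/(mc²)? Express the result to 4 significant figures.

γ = L₀/L = 788/663 = 1.18854.
Since K = (γ−1)mc², K/(mc²) = 1.18854 − 1 = 0.1885.

0.1885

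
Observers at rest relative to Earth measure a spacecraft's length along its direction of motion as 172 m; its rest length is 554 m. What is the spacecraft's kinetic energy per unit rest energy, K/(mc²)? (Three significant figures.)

Length contraction gives γ = L₀/L = 554/172 = 3.22093.
K/(mc²) = γ − 1 = 3.22093 − 1 = 2.22.

2.22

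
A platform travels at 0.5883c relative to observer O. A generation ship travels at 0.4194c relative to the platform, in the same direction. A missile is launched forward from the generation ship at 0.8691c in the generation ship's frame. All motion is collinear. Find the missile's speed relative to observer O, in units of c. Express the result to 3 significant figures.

0.985c

Compose velocities in two stages. Stage 1 (into S'): u₁ = (0.8691+0.4194)/(1+0.8691×0.4194) = 0.9443.
Stage 2 (into S): u = (0.9443+0.5883)/(1+0.9443×0.5883) = 0.98526, so the speed is 0.985c.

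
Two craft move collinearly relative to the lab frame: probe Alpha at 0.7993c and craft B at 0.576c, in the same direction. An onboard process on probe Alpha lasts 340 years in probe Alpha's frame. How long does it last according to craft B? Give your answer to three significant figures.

Speed of probe Alpha in craft B's frame: u = (v_A − v_B)/(1 − v_A v_B/c²) = (0.7993 − 0.576)/(1 − 0.7993×0.576) = 0.2233/0.5396032 = 0.41382; |u| = 0.41382c.
At |u| = 0.41382c, γ = (1 − 0.171247)^(−1/2) = 1.0985.
Probe Alpha's interval is proper; time dilation gives Δt_B = γΔτ = 1.0985 × 340 years = 373 years.

373 years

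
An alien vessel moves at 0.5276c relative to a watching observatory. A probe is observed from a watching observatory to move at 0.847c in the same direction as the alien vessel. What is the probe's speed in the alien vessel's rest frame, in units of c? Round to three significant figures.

0.577c

Transform to the alien vessel's frame: u' = (u − v)/(1 − uv/c²).
u' = (0.847 − 0.5276)/(1 − 0.847×0.5276) = 0.3194/0.5531228 = 0.57745.
Speed in the alien vessel's frame: 0.577c (in the same direction).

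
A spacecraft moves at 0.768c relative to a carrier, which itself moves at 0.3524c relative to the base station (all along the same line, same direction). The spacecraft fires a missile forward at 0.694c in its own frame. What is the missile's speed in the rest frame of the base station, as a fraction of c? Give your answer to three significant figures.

First combine the missile and spacecraft (S''→S'): u₁ = (0.694 + 0.768)/(1 + 0.694×0.768) = 1.462/1.532992 = 0.95369.
Then combine with the carrier (S'→S): u = (0.95369 + 0.3524)/(1 + 0.95369×0.3524) = 1.30609/1.336080356 = 0.97755.

0.978c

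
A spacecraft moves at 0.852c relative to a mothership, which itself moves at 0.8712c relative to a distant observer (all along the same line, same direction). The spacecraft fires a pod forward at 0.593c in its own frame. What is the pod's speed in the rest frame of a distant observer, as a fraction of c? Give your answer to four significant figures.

First combine the pod and spacecraft (S''→S'): u₁ = (0.593 + 0.852)/(1 + 0.593×0.852) = 1.445/1.505236 = 0.95998.
Then combine with the mothership (S'→S): u = (0.95998 + 0.8712)/(1 + 0.95998×0.8712) = 1.83118/1.836334576 = 0.99719.

0.9972c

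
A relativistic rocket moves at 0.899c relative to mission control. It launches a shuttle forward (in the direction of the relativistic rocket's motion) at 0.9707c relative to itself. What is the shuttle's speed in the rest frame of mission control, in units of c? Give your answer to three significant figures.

Relativistic velocity addition: u = (u' + v)/(1 + u'v/c²), with u' = 0.9707c and v = 0.899c.
Numerator: 0.9707 + 0.899 = 1.8697. Denominator: 1 + (0.9707)(0.899) = 1.8726593.
u = 1.8697/1.8726593 = 0.99842, so the speed is 0.998c.

0.998c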